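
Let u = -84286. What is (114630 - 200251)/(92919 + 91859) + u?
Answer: -15574284129/184778 ≈ -84287.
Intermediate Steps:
(114630 - 200251)/(92919 + 91859) + u = (114630 - 200251)/(92919 + 91859) - 84286 = -85621/184778 - 84286 = -15574284129/184778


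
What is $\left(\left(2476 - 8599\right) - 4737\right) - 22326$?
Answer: $-33186$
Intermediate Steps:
$\left(\left(2476 - 8599\right) - 4737\right) - 22326 = \left(-6123 - 4737\right) - 22326 = -10860 - 22326 = -33186$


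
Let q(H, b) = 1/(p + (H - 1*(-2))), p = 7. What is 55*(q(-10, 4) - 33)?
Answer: -1870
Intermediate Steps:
q(H, b) = 1/(9 + H) (q(H, b) = 1/(7 + (H - 1*(-2))) = 1/(7 + (H + 2)) = 1/(7 + (2 + H)) = 1/(9 + H))
55*(q(-10, 4) - 33) = 55*(1/(9 - 10) - 33) = 55*(1/(-1) - 33) = 55*(-1 - 33) = 55*(-34) = -1870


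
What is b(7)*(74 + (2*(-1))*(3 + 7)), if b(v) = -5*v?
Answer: -1890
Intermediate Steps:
b(7)*(74 + (2*(-1))*(3 + 7)) = (-5*7)*(74 + (2*(-1))*(3 + 7)) = -35*(74 - 2*10) = -35*(74 - 20) = -35*54 = -1890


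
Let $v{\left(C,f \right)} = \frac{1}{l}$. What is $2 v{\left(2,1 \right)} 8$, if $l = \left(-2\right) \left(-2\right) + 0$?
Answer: $4$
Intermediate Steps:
$l = 4$ ($l = 4 + 0 = 4$)
$v{\left(C,f \right)} = \frac{1}{4}$
$2 v{\left(2,1 \right)} 8 = 2 \cdot \frac{1}{4} \cdot 8 = \frac{1}{2} \cdot 8 = 4$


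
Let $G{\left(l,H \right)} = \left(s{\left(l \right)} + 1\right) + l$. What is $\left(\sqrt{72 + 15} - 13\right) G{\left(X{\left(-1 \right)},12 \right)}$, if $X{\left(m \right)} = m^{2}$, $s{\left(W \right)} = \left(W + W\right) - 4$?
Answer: $0$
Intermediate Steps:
$s{\left(W \right)} = -4 + 2 W$ ($s{\left(W \right)} = 2 W - 4 = -4 + 2 W$)
$G{\left(l,H \right)} = -3 + 3 l$ ($G{\left(l,H \right)} = \left(\left(-4 + 2 l\right) + 1\right) + l = \left(-3 + 2 l\right) + l = -3 + 3 l$)
$\left(\sqrt{72 + 15} - 13\right) G{\left(X{\left(-1 \right)},12 \right)} = \left(\sqrt{72 + 15} - 13\right) \left(-3 + 3 \left(-1\right)^{2}\right) = \left(\sqrt{87} - 13\right) \left(-3 + 3 \cdot 1\right) = \left(-13 + \sqrt{87}\right) \left(-3 + 3\right) = \left(-13 + \sqrt{87}\right) 0 = 0$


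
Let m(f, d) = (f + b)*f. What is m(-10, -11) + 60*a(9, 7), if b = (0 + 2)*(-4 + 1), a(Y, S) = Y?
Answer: 700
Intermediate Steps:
b = -6 (b = 2*(-3) = -6)
m(f, d) = f*(-6 + f) (m(f, d) = (f - 6)*f = (-6 + f)*f = f*(-6 + f))
m(-10, -11) + 60*a(9, 7) = -10*(-6 - 10) + 60*9 = -10*(-16) + 540 = 160 + 540 = 700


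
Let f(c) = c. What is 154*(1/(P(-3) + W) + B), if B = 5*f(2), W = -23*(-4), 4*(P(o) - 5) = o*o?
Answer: 611996/397 ≈ 1541.6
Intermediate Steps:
P(o) = 5 + o²/4 (P(o) = 5 + (o*o)/4 = 5 + o²/4)
W = 92
B = 10 (B = 5*2 = 10)
154*(1/(P(-3) + W) + B) = 154*(1/((5 + (¼)*(-3)²) + 92) + 10) = 154*(1/((5 + (¼)*9) + 92) + 10) = 154*(1/((5 + 9/4) + 92) + 10) = 154*(1/(29/4 + 92) + 10) = 154*(1/(397/4) + 10) = 154*(4/397 + 10) = 154*(3974/397) = 611996/397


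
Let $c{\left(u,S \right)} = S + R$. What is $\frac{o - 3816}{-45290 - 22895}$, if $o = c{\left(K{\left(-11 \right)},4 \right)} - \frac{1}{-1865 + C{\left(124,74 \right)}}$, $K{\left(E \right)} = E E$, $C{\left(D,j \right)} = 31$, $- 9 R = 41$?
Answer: $\frac{62996057}{1125461610} \approx 0.055974$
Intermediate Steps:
$R = - \frac{41}{9}$ ($R = \left(- \frac{1}{9}\right) 41 = - \frac{41}{9} \approx -4.5556$)
$K{\left(E \right)} = E^{2}$
$c{\left(u,S \right)} = - \frac{41}{9} + S$ ($c{\left(u,S \right)} = S - \frac{41}{9} = - \frac{41}{9} + S$)
$o = - \frac{9161}{16506}$ ($o = \left(- \frac{41}{9} + 4\right) - \frac{1}{-1865 + 31} = - \frac{5}{9} - \frac{1}{-1834} = - \frac{5}{9} - - \frac{1}{1834} = - \frac{5}{9} + \frac{1}{1834} = - \frac{9161}{16506} \approx -0.55501$)
$\frac{o - 3816}{-45290 - 22895} = \frac{- \frac{9161}{16506} - 3816}{-45290 - 22895} = - \frac{62996057}{16506 \left(-68185\right)} = \left(- \frac{62996057}{16506}\right) \left(- \frac{1}{68185}\right) = \frac{62996057}{1125461610}$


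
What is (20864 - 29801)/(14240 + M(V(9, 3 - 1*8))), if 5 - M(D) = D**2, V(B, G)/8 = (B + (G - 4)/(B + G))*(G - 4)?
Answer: 8937/221951 ≈ 0.040266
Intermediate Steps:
V(B, G) = 8*(-4 + G)*(B + (-4 + G)/(B + G)) (V(B, G) = 8*((B + (G - 4)/(B + G))*(G - 4)) = 8*((B + (-4 + G)/(B + G))*(-4 + G)) = 8*((-4 + G)*(B + (-4 + G)/(B + G))) = 8*(-4 + G)*(B + (-4 + G)/(B + G)))
M(D) = 5 - D**2
(20864 - 29801)/(14240 + M(V(9, 3 - 1*8))) = (20864 - 29801)/(14240 + (5 - (8*(16 + (3 - 1*8)**2 - 8*(3 - 1*8) - 4*9**2 + 9*(3 - 1*8)**2 + (3 - 1*8)*9**2 - 4*9*(3 - 1*8))/(9 + (3 - 1*8)))**2)) = -8937/(14240 + (5 - (8*(16 + (3 - 8)**2 - 8*(3 - 8) - 4*81 + 9*(3 - 8)**2 + (3 - 8)*81 - 4*9*(3 - 8))/(9 + (3 - 8)))**2)) = -8937/(14240 + (5 - (8*(16 + (-5)**2 - 8*(-5) - 324 + 9*(-5)**2 - 5*81 - 4*9*(-5))/(9 - 5))**2)) = -8937/(14240 + (5 - (8*(16 + 25 + 40 - 324 + 9*25 - 405 + 180)/4)**2)) = -8937/(14240 + (5 - (8*(1/4)*(16 + 25 + 40 - 324 + 225 - 405 + 180))**2)) = -8937/(14240 + (5 - (8*(1/4)*(-243))**2)) = -8937/(14240 + (5 - 1*(-486)**2)) = -8937/(14240 + (5 - 1*236196)) = -8937/(14240 + (5 - 236196)) = -8937/(14240 - 236191) = -8937/(-221951) = -8937*(-1/221951) = 8937/221951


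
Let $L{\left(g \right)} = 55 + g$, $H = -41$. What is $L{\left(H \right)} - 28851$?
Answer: $-28837$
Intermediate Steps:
$L{\left(H \right)} - 28851 = \left(55 - 41\right) - 28851 = 14 - 28851 = -28837$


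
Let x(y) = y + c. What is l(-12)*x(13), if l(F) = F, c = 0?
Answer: -156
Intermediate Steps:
x(y) = y (x(y) = y + 0 = y)
l(-12)*x(13) = -12*13 = -156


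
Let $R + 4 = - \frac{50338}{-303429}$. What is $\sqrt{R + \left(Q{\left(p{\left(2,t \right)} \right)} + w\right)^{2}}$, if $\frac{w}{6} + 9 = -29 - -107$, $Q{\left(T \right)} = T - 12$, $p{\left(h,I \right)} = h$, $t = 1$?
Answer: $\frac{\sqrt{15026806696196694}}{303429} \approx 404.0$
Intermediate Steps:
$R = - \frac{1163378}{303429}$ ($R = -4 - \frac{50338}{-303429} = -4 - - \frac{50338}{303429} = -4 + \frac{50338}{303429} = - \frac{1163378}{303429} \approx -3.8341$)
$Q{\left(T \right)} = -12 + T$
$w = 414$ ($w = -54 + 6 \left(-29 - -107\right) = -54 + 6 \left(-29 + 107\right) = -54 + 6 \cdot 78 = -54 + 468 = 414$)
$\sqrt{R + \left(Q{\left(p{\left(2,t \right)} \right)} + w\right)^{2}} = \sqrt{- \frac{1163378}{303429} + \left(\left(-12 + 2\right) + 414\right)^{2}} = \sqrt{- \frac{1163378}{303429} + \left(-10 + 414\right)^{2}} = \sqrt{- \frac{1163378}{303429} + 404^{2}} = \sqrt{- \frac{1163378}{303429} + 163216} = \sqrt{\frac{49523304286}{303429}} = \frac{\sqrt{15026806696196694}}{303429}$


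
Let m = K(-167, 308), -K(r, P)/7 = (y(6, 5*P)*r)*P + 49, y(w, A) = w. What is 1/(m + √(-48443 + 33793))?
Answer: 2159969/4665466095611 - 5*I*√586/4665466095611 ≈ 4.6297e-7 - 2.5943e-11*I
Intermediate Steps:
K(r, P) = -343 - 42*P*r (K(r, P) = -7*((6*r)*P + 49) = -7*(6*P*r + 49) = -7*(49 + 6*P*r) = -343 - 42*P*r)
m = 2159969 (m = -343 - 42*308*(-167) = -343 + 2160312 = 2159969)
1/(m + √(-48443 + 33793)) = 1/(2159969 + √(-48443 + 33793)) = 1/(2159969 + √(-14650)) = 1/(2159969 + 5*I*√586)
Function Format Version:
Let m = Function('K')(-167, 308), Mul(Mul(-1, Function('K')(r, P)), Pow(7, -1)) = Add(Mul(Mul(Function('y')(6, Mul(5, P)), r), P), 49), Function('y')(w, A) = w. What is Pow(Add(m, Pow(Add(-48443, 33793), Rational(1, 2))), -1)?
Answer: Add(Rational(2159969, 4665466095611), Mul(Rational(-5, 4665466095611), I, Pow(586, Rational(1, 2)))) ≈ Add(4.6297e-7, Mul(-2.5943e-11, I))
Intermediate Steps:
Function('K')(r, P) = Add(-343, Mul(-42, P, r)) (Function('K')(r, P) = Mul(-7, Add(Mul(Mul(6, r), P), 49)) = Mul(-7, Add(Mul(6, P, r), 49)) = Mul(-7, Add(49, Mul(6, P, r))) = Add(-343, Mul(-42, P, r)))
m = 2159969 (m = Add(-343, Mul(-42, 308, -167)) = Add(-343, 2160312) = 2159969)
Pow(Add(m, Pow(Add(-48443, 33793), Rational(1, 2))), -1) = Pow(Add(2159969, Pow(Add(-48443, 33793), Rational(1, 2))), -1) = Pow(Add(2159969, Pow(-14650, Rational(1, 2))), -1) = Pow(Add(2159969, Mul(5, I, Pow(586, Rational(1, 2)))), -1)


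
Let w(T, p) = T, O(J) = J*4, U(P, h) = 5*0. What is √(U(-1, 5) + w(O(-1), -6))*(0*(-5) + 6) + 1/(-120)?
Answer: -1/120 + 12*I ≈ -0.0083333 + 12.0*I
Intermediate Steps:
U(P, h) = 0
O(J) = 4*J
√(U(-1, 5) + w(O(-1), -6))*(0*(-5) + 6) + 1/(-120) = √(0 + 4*(-1))*(0*(-5) + 6) + 1/(-120) = √(0 - 4)*(0 + 6) - 1/120 = √(-4)*6 - 1/120 = (2*I)*6 - 1/120 = 12*I - 1/120 = -1/120 + 12*I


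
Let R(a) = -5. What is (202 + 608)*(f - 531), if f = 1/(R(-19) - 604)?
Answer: -87312600/203 ≈ -4.3011e+5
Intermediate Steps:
f = -1/609 (f = 1/(-5 - 604) = 1/(-609) = -1/609 ≈ -0.0016420)
(202 + 608)*(f - 531) = (202 + 608)*(-1/609 - 531) = 810*(-323380/609) = -87312600/203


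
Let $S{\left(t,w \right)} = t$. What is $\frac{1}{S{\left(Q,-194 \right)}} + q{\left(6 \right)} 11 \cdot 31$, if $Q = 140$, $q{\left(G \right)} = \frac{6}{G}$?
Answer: $\frac{47741}{140} \approx 341.01$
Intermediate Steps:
$\frac{1}{S{\left(Q,-194 \right)}} + q{\left(6 \right)} 11 \cdot 31 = \frac{1}{140} + \frac{6}{6} \cdot 11 \cdot 31 = \frac{1}{140} + 6 \cdot \frac{1}{6} \cdot 11 \cdot 31 = \frac{1}{140} + 1 \cdot 11 \cdot 31 = \frac{1}{140} + 11 \cdot 31 = \frac{1}{140} + 341 = \frac{47741}{140}$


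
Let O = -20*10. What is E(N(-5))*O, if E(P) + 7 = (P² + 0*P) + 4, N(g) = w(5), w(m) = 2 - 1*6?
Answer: -2600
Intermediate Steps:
w(m) = -4 (w(m) = 2 - 6 = -4)
N(g) = -4
O = -200
E(P) = -3 + P² (E(P) = -7 + ((P² + 0*P) + 4) = -7 + ((P² + 0) + 4) = -7 + (P² + 4) = -7 + (4 + P²) = -3 + P²)
E(N(-5))*O = (-3 + (-4)²)*(-200) = (-3 + 16)*(-200) = 13*(-200) = -2600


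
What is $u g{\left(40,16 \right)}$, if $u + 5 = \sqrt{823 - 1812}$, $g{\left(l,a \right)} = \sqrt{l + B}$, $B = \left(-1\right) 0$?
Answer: $2 \sqrt{10} \left(-5 + i \sqrt{989}\right) \approx -31.623 + 198.9 i$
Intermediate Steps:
$B = 0$
$g{\left(l,a \right)} = \sqrt{l}$ ($g{\left(l,a \right)} = \sqrt{l + 0} = \sqrt{l}$)
$u = -5 + i \sqrt{989}$ ($u = -5 + \sqrt{823 - 1812} = -5 + \sqrt{-989} = -5 + i \sqrt{989} \approx -5.0 + 31.448 i$)
$u g{\left(40,16 \right)} = \left(-5 + i \sqrt{989}\right) \sqrt{40} = \left(-5 + i \sqrt{989}\right) 2 \sqrt{10} = 2 \sqrt{10} \left(-5 + i \sqrt{989}\right)$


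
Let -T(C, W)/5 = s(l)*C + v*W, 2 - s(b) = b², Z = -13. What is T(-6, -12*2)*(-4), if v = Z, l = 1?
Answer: 6120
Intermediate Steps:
v = -13
s(b) = 2 - b²
T(C, W) = -5*C + 65*W (T(C, W) = -5*((2 - 1*1²)*C - 13*W) = -5*((2 - 1*1)*C - 13*W) = -5*((2 - 1)*C - 13*W) = -5*(1*C - 13*W) = -5*(C - 13*W) = -5*C + 65*W)
T(-6, -12*2)*(-4) = (-5*(-6) + 65*(-12*2))*(-4) = (30 + 65*(-24))*(-4) = (30 - 1560)*(-4) = -1530*(-4) = 6120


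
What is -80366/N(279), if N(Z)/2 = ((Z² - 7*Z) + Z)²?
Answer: -3091/446262453 ≈ -6.9264e-6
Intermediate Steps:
N(Z) = 2*(Z² - 6*Z)² (N(Z) = 2*((Z² - 7*Z) + Z)² = 2*(Z² - 6*Z)²)
-80366/N(279) = -80366*1/(155682*(-6 + 279)²) = -80366/(2*77841*273²) = -80366/(2*77841*74529) = -80366/11602823778 = -80366*1/11602823778 = -3091/446262453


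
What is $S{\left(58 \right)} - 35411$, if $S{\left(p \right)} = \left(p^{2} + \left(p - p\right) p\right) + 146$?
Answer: $-31901$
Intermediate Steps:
$S{\left(p \right)} = 146 + p^{2}$ ($S{\left(p \right)} = \left(p^{2} + 0 p\right) + 146 = \left(p^{2} + 0\right) + 146 = p^{2} + 146 = 146 + p^{2}$)
$S{\left(58 \right)} - 35411 = \left(146 + 58^{2}\right) - 35411 = \left(146 + 3364\right) - 35411 = 3510 - 35411 = -31901$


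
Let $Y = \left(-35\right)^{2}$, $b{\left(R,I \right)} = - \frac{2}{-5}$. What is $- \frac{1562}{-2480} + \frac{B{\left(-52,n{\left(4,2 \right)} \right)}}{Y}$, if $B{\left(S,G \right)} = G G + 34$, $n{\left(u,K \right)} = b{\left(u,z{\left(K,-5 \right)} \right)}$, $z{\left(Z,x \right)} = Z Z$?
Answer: $\frac{713631}{1085000} \approx 0.65772$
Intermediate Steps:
$z{\left(Z,x \right)} = Z^{2}$
$b{\left(R,I \right)} = \frac{2}{5}$ ($b{\left(R,I \right)} = \left(-2\right) \left(- \frac{1}{5}\right) = \frac{2}{5}$)
$Y = 1225$
$n{\left(u,K \right)} = \frac{2}{5}$
$B{\left(S,G \right)} = 34 + G^{2}$ ($B{\left(S,G \right)} = G^{2} + 34 = 34 + G^{2}$)
$- \frac{1562}{-2480} + \frac{B{\left(-52,n{\left(4,2 \right)} \right)}}{Y} = - \frac{1562}{-2480} + \frac{34 + \left(\frac{2}{5}\right)^{2}}{1225} = \left(-1562\right) \left(- \frac{1}{2480}\right) + \left(34 + \frac{4}{25}\right) \frac{1}{1225} = \frac{781}{1240} + \frac{854}{25} \cdot \frac{1}{1225} = \frac{781}{1240} + \frac{122}{4375} = \frac{713631}{1085000}$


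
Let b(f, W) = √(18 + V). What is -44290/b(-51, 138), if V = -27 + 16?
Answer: -44290*√7/7 ≈ -16740.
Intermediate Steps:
V = -11
b(f, W) = √7 (b(f, W) = √(18 - 11) = √7)
-44290/b(-51, 138) = -44290*√7/7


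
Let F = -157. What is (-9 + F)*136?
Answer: -22576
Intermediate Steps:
(-9 + F)*136 = (-9 - 157)*136 = -166*136 = -22576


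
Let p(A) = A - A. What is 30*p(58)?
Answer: 0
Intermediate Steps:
p(A) = 0
30*p(58) = 30*0 = 0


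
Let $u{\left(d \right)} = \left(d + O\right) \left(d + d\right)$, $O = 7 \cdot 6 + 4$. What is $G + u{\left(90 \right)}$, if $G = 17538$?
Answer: $42018$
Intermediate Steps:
$O = 46$ ($O = 42 + 4 = 46$)
$u{\left(d \right)} = 2 d \left(46 + d\right)$ ($u{\left(d \right)} = \left(d + 46\right) \left(d + d\right) = \left(46 + d\right) 2 d = 2 d \left(46 + d\right)$)
$G + u{\left(90 \right)} = 17538 + 2 \cdot 90 \left(46 + 90\right) = 17538 + 2 \cdot 90 \cdot 136 = 17538 + 24480 = 42018$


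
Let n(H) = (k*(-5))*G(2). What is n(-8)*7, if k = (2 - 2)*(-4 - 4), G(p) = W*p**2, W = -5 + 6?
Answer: 0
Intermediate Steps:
W = 1
G(p) = p**2 (G(p) = 1*p**2 = p**2)
k = 0 (k = 0*(-8) = 0)
n(H) = 0 (n(H) = (0*(-5))*2**2 = 0*4 = 0)
n(-8)*7 = 0*7 = 0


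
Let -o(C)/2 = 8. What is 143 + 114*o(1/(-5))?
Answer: -1681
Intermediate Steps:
o(C) = -16 (o(C) = -2*8 = -16)
143 + 114*o(1/(-5)) = 143 + 114*(-16) = 143 - 1824 = -1681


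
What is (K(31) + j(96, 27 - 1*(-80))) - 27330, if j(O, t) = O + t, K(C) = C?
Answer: -27096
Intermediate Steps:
(K(31) + j(96, 27 - 1*(-80))) - 27330 = (31 + (96 + (27 - 1*(-80)))) - 27330 = (31 + (96 + (27 + 80))) - 27330 = (31 + (96 + 107)) - 27330 = (31 + 203) - 27330 = 234 - 27330 = -27096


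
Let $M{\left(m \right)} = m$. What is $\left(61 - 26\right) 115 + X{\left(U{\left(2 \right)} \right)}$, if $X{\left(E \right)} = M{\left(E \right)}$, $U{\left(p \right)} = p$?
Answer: $4027$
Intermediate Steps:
$X{\left(E \right)} = E$
$\left(61 - 26\right) 115 + X{\left(U{\left(2 \right)} \right)} = \left(61 - 26\right) 115 + 2 = 35 \cdot 115 + 2 = 4025 + 2 = 4027$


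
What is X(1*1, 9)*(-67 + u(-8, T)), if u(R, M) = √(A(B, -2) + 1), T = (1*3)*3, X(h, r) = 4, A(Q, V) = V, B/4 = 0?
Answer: -268 + 4*I ≈ -268.0 + 4.0*I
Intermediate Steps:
B = 0 (B = 4*0 = 0)
T = 9 (T = 3*3 = 9)
u(R, M) = I (u(R, M) = √(-2 + 1) = √(-1) = I)
X(1*1, 9)*(-67 + u(-8, T)) = 4*(-67 + I) = -268 + 4*I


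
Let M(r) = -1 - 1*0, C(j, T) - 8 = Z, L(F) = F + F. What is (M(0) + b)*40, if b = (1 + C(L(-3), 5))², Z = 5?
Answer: 7800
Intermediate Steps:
L(F) = 2*F
C(j, T) = 13 (C(j, T) = 8 + 5 = 13)
M(r) = -1 (M(r) = -1 + 0 = -1)
b = 196 (b = (1 + 13)² = 14² = 196)
(M(0) + b)*40 = (-1 + 196)*40 = 195*40 = 7800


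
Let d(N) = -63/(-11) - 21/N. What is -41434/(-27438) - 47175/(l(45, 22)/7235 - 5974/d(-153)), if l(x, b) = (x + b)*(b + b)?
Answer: 1590738581219104/33251812261503 ≈ 47.839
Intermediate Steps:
l(x, b) = 2*b*(b + x) (l(x, b) = (b + x)*(2*b) = 2*b*(b + x))
d(N) = 63/11 - 21/N (d(N) = -63*(-1/11) - 21/N = 63/11 - 21/N)
-41434/(-27438) - 47175/(l(45, 22)/7235 - 5974/d(-153)) = -41434/(-27438) - 47175/((2*22*(22 + 45))/7235 - 5974/(63/11 - 21/(-153))) = -41434*(-1/27438) - 47175/((2*22*67)*(1/7235) - 5974/(63/11 - 21*(-1/153))) = 20717/13719 - 47175/(2948*(1/7235) - 5974/(63/11 + 7/51)) = 20717/13719 - 47175/(2948/7235 - 5974/3290/561) = 20717/13719 - 47175/(2948/7235 - 5974*561/3290) = 20717/13719 - 47175/(2948/7235 - 1675707/1645) = 20717/13719 - 47175/(-2423778137/2380315) = 20717/13719 - 47175*(-2380315/2423778137) = 20717/13719 + 112291360125/2423778137 = 1590738581219104/33251812261503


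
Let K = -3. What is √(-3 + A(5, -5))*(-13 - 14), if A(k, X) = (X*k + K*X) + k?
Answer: -54*I*√2 ≈ -76.368*I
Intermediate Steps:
A(k, X) = k - 3*X + X*k (A(k, X) = (X*k - 3*X) + k = (-3*X + X*k) + k = k - 3*X + X*k)
√(-3 + A(5, -5))*(-13 - 14) = √(-3 + (5 - 3*(-5) - 5*5))*(-13 - 14) = √(-3 + (5 + 15 - 25))*(-27) = √(-3 - 5)*(-27) = √(-8)*(-27) = (2*I*√2)*(-27) = -54*I*√2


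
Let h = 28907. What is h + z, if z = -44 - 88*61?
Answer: 23495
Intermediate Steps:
z = -5412 (z = -44 - 5368 = -5412)
h + z = 28907 - 5412 = 23495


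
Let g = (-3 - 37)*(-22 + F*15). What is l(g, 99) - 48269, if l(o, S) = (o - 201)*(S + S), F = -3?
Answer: 442573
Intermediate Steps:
g = 2680 (g = (-3 - 37)*(-22 - 3*15) = -40*(-22 - 45) = -40*(-67) = 2680)
l(o, S) = 2*S*(-201 + o) (l(o, S) = (-201 + o)*(2*S) = 2*S*(-201 + o))
l(g, 99) - 48269 = 2*99*(-201 + 2680) - 48269 = 2*99*2479 - 48269 = 490842 - 48269 = 442573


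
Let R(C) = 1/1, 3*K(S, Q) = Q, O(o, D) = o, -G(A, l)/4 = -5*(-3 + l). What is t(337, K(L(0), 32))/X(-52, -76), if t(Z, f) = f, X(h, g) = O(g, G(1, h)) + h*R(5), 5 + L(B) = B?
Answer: -1/12 ≈ -0.083333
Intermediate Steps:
G(A, l) = -60 + 20*l (G(A, l) = -(-20)*(-3 + l) = -4*(15 - 5*l) = -60 + 20*l)
L(B) = -5 + B
K(S, Q) = Q/3
R(C) = 1
X(h, g) = g + h (X(h, g) = g + h*1 = g + h)
t(337, K(L(0), 32))/X(-52, -76) = ((1/3)*32)/(-76 - 52) = (32/3)/(-128) = (32/3)*(-1/128) = -1/12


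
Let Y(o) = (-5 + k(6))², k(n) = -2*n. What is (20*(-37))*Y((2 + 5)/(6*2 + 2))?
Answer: -213860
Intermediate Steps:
Y(o) = 289 (Y(o) = (-5 - 2*6)² = (-5 - 12)² = (-17)² = 289)
(20*(-37))*Y((2 + 5)/(6*2 + 2)) = (20*(-37))*289 = -740*289 = -213860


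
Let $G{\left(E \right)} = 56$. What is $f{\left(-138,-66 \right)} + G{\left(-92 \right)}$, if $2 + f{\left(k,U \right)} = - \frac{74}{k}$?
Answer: $\frac{3763}{69} \approx 54.536$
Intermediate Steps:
$f{\left(k,U \right)} = -2 - \frac{74}{k}$
$f{\left(-138,-66 \right)} + G{\left(-92 \right)} = \left(-2 - \frac{74}{-138}\right) + 56 = \left(-2 - - \frac{37}{69}\right) + 56 = \left(-2 + \frac{37}{69}\right) + 56 = - \frac{101}{69} + 56 = \frac{3763}{69}$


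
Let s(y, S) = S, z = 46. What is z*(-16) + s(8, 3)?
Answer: -733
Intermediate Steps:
z*(-16) + s(8, 3) = 46*(-16) + 3 = -736 + 3 = -733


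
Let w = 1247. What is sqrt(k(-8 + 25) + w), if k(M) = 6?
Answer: sqrt(1253) ≈ 35.398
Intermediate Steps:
sqrt(k(-8 + 25) + w) = sqrt(6 + 1247) = sqrt(1253)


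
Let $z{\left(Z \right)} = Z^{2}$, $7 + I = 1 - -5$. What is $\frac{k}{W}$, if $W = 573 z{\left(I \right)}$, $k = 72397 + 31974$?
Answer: $\frac{104371}{573} \approx 182.15$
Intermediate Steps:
$I = -1$ ($I = -7 + \left(1 - -5\right) = -7 + \left(1 + 5\right) = -7 + 6 = -1$)
$k = 104371$
$W = 573$ ($W = 573 \left(-1\right)^{2} = 573 \cdot 1 = 573$)
$\frac{k}{W} = \frac{104371}{573}$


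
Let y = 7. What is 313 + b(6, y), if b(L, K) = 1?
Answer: 314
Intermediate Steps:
313 + b(6, y) = 313 + 1 = 314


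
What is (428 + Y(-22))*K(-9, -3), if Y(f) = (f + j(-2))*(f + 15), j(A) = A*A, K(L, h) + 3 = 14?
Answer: 6094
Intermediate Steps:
K(L, h) = 11 (K(L, h) = -3 + 14 = 11)
j(A) = A²
Y(f) = (4 + f)*(15 + f) (Y(f) = (f + (-2)²)*(f + 15) = (f + 4)*(15 + f) = (4 + f)*(15 + f))
(428 + Y(-22))*K(-9, -3) = (428 + (60 + (-22)² + 19*(-22)))*11 = (428 + (60 + 484 - 418))*11 = (428 + 126)*11 = 554*11 = 6094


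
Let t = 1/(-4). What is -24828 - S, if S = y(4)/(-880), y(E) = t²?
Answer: -349578239/14080 ≈ -24828.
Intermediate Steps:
t = -¼ (t = 1*(-¼) = -¼ ≈ -0.25000)
y(E) = 1/16 (y(E) = (-¼)² = 1/16)
S = -1/14080 (S = (1/16)/(-880) = -1/880*1/16 = -1/14080 ≈ -7.1023e-5)
-24828 - S = -24828 - 1*(-1/14080) = -24828 + 1/14080 = -349578239/14080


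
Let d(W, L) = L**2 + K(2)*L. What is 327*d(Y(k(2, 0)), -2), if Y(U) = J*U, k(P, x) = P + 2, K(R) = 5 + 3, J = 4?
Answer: -3924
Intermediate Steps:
K(R) = 8
k(P, x) = 2 + P
Y(U) = 4*U
d(W, L) = L**2 + 8*L
327*d(Y(k(2, 0)), -2) = 327*(-2*(8 - 2)) = 327*(-2*6) = 327*(-12) = -3924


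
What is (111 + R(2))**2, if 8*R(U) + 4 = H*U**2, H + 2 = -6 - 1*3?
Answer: 11025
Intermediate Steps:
H = -11 (H = -2 + (-6 - 1*3) = -2 + (-6 - 3) = -2 - 9 = -11)
R(U) = -1/2 - 11*U**2/8 (R(U) = -1/2 + (-11*U**2)/8 = -1/2 - 11*U**2/8)
(111 + R(2))**2 = (111 + (-1/2 - 11/8*2**2))**2 = (111 + (-1/2 - 11/8*4))**2 = (111 + (-1/2 - 11/2))**2 = (111 - 6)**2 = 105**2 = 11025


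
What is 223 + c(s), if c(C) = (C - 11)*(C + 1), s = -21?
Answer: 863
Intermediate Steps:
c(C) = (1 + C)*(-11 + C) (c(C) = (-11 + C)*(1 + C) = (1 + C)*(-11 + C))
223 + c(s) = 223 + (-11 + (-21)² - 10*(-21)) = 223 + (-11 + 441 + 210) = 223 + 640 = 863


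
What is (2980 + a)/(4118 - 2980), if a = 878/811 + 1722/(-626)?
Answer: 756028683/288873334 ≈ 2.6172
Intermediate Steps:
a = -423457/253843 (a = 878*(1/811) + 1722*(-1/626) = 878/811 - 861/313 = -423457/253843 ≈ -1.6682)
(2980 + a)/(4118 - 2980) = (2980 - 423457/253843)/(4118 - 2980) = (756028683/253843)/1138 = (756028683/253843)*(1/1138) = 756028683/288873334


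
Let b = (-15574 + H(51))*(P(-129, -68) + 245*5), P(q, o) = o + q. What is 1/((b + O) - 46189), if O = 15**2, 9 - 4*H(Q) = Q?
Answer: -1/16066830 ≈ -6.2240e-8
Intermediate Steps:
H(Q) = 9/4 - Q/4
O = 225
b = -16020866 (b = (-15574 + (9/4 - 1/4*51))*((-68 - 129) + 245*5) = (-15574 + (9/4 - 51/4))*(-197 + 1225) = (-15574 - 21/2)*1028 = -31169/2*1028 = -16020866)
1/((b + O) - 46189) = 1/((-16020866 + 225) - 46189) = 1/(-16020641 - 46189) = 1/(-16066830) = -1/16066830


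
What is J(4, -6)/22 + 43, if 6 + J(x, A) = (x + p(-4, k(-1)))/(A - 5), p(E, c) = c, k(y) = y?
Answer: 10337/242 ≈ 42.715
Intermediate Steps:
J(x, A) = -6 + (-1 + x)/(-5 + A) (J(x, A) = -6 + (x - 1)/(A - 5) = -6 + (-1 + x)/(-5 + A))
J(4, -6)/22 + 43 = ((29 + 4 - 6*(-6))/(-5 - 6))/22 + 43 = ((29 + 4 + 36)/(-11))/22 + 43 = (-1/11*69)/22 + 43 = (1/22)*(-69/11) + 43 = -69/242 + 43 = 10337/242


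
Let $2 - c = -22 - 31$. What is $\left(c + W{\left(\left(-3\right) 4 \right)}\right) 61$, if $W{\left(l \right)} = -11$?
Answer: $2684$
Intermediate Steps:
$c = 55$ ($c = 2 - \left(-22 - 31\right) = 2 - -53 = 2 + 53 = 55$)
$\left(c + W{\left(\left(-3\right) 4 \right)}\right) 61 = \left(55 - 11\right) 61 = 44 \cdot 61 = 2684$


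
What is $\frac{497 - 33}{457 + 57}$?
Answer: $\frac{232}{257} \approx 0.90272$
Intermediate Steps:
$\frac{497 - 33}{457 + 57} = \frac{464}{514} = 464 \cdot \frac{1}{514} = \frac{232}{257}$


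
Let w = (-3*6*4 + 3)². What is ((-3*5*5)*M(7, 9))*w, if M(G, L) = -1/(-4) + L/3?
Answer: -4641975/4 ≈ -1.1605e+6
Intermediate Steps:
M(G, L) = ¼ + L/3 (M(G, L) = -1*(-¼) + L*(⅓) = ¼ + L/3)
w = 4761 (w = (-18*4 + 3)² = (-72 + 3)² = (-69)² = 4761)
((-3*5*5)*M(7, 9))*w = ((-3*5*5)*(¼ + (⅓)*9))*4761 = ((-15*5)*(¼ + 3))*4761 = -75*13/4*4761 = -975/4*4761 = -4641975/4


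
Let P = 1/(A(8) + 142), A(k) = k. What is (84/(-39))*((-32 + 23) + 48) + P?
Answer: -12599/150 ≈ -83.993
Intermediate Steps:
P = 1/150 (P = 1/(8 + 142) = 1/150 ≈ 0.0066667)
(84/(-39))*((-32 + 23) + 48) + P = (84/(-39))*((-32 + 23) + 48) + 1/150 = (84*(-1/39))*(-9 + 48) + 1/150 = -28/13*39 + 1/150 = -84 + 1/150 = -12599/150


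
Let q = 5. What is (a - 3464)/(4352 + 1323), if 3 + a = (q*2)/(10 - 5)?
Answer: -693/1135 ≈ -0.61057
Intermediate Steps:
a = -1 (a = -3 + (5*2)/(10 - 5) = -3 + 10/5 = -3 + 10*(⅕) = -3 + 2 = -1)
(a - 3464)/(4352 + 1323) = (-1 - 3464)/(4352 + 1323) = -3465/5675 = -3465*1/5675 = -693/1135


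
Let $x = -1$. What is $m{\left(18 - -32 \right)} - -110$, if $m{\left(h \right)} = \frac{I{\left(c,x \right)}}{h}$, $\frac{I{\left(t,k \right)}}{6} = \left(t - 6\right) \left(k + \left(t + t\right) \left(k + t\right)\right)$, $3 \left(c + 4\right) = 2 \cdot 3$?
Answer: $\frac{2486}{25} \approx 99.44$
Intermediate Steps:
$c = -2$ ($c = -4 + \frac{2 \cdot 3}{3} = -4 + \frac{1}{3} \cdot 6 = -4 + 2 = -2$)
$I{\left(t,k \right)} = 6 \left(-6 + t\right) \left(k + 2 t \left(k + t\right)\right)$ ($I{\left(t,k \right)} = 6 \left(t - 6\right) \left(k + \left(t + t\right) \left(k + t\right)\right) = 6 \left(-6 + t\right) \left(k + 2 t \left(k + t\right)\right)$)
$m{\left(h \right)} = - \frac{528}{h}$ ($m{\left(h \right)} = \frac{- 72 \left(-2\right)^{2} - -36 + 12 \left(-2\right)^{3} - \left(-66\right) \left(-2\right) + 12 \left(-1\right) \left(-2\right)^{2}}{h} = \frac{\left(-72\right) 4 + 36 + 12 \left(-8\right) - 132 + 12 \left(-1\right) 4}{h} = \frac{-288 + 36 - 96 - 132 - 48}{h} = - \frac{528}{h}$)
$m{\left(18 - -32 \right)} - -110 = - \frac{528}{18 - -32} - -110 = - \frac{528}{18 + 32} + 110 = - \frac{528}{50} + 110 = \left(-528\right) \frac{1}{50} + 110 = - \frac{264}{25} + 110 = \frac{2486}{25}$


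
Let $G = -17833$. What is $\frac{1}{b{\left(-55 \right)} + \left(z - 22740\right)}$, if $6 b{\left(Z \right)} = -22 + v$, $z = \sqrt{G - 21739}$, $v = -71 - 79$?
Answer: $- \frac{102459}{2333032892} - \frac{9 i \sqrt{9893}}{2333032892} \approx -4.3917 \cdot 10^{-5} - 3.8369 \cdot 10^{-7} i$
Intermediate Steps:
$v = -150$
$z = 2 i \sqrt{9893}$ ($z = \sqrt{-17833 - 21739} = \sqrt{-39572} = 2 i \sqrt{9893} \approx 198.93 i$)
$b{\left(Z \right)} = - \frac{86}{3}$ ($b{\left(Z \right)} = \frac{-22 - 150}{6} = \frac{1}{6} \left(-172\right) = - \frac{86}{3}$)
$\frac{1}{b{\left(-55 \right)} + \left(z - 22740\right)} = \frac{1}{- \frac{86}{3} - \left(22740 - 2 i \sqrt{9893}\right)} = \frac{1}{- \frac{68306}{3} + 2 i \sqrt{9893}}$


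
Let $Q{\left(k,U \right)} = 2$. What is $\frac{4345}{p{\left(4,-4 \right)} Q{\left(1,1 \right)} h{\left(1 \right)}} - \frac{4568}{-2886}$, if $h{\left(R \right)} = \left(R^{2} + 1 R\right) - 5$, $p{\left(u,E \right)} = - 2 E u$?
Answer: $- \frac{647923}{30784} \approx -21.047$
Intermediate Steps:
$p{\left(u,E \right)} = - 2 E u$
$h{\left(R \right)} = -5 + R + R^{2}$ ($h{\left(R \right)} = \left(R^{2} + R\right) - 5 = \left(R + R^{2}\right) - 5 = -5 + R + R^{2}$)
$\frac{4345}{p{\left(4,-4 \right)} Q{\left(1,1 \right)} h{\left(1 \right)}} - \frac{4568}{-2886} = \frac{4345}{\left(-2\right) \left(-4\right) 4 \cdot 2 \left(-5 + 1 + 1^{2}\right)} - \frac{4568}{-2886} = \frac{4345}{32 \cdot 2 \left(-5 + 1 + 1\right)} - - \frac{2284}{1443} = \frac{4345}{64 \left(-3\right)} + \frac{2284}{1443} = \frac{4345}{-192} + \frac{2284}{1443} = 4345 \left(- \frac{1}{192}\right) + \frac{2284}{1443} = - \frac{4345}{192} + \frac{2284}{1443} = - \frac{647923}{30784}$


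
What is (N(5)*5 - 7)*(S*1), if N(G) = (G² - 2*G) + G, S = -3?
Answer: -279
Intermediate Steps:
N(G) = G² - G
(N(5)*5 - 7)*(S*1) = ((5*(-1 + 5))*5 - 7)*(-3*1) = ((5*4)*5 - 7)*(-3) = (20*5 - 7)*(-3) = (100 - 7)*(-3) = 93*(-3) = -279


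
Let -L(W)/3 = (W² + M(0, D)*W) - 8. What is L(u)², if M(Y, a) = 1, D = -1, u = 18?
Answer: 1004004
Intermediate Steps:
L(W) = 24 - 3*W - 3*W² (L(W) = -3*((W² + 1*W) - 8) = -3*((W² + W) - 8) = -3*((W + W²) - 8) = -3*(-8 + W + W²) = 24 - 3*W - 3*W²)
L(u)² = (24 - 3*18 - 3*18²)² = (24 - 54 - 3*324)² = (24 - 54 - 972)² = (-1002)² = 1004004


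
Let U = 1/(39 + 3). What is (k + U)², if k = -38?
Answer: 2544025/1764 ≈ 1442.2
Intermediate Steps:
U = 1/42 ≈ 0.023810
(k + U)² = (-38 + 1/42)² = (-1595/42)² = 2544025/1764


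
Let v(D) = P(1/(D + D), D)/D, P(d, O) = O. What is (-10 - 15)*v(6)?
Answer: -25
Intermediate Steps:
v(D) = 1 (v(D) = D/D = 1)
(-10 - 15)*v(6) = (-10 - 15)*1 = -25*1 = -25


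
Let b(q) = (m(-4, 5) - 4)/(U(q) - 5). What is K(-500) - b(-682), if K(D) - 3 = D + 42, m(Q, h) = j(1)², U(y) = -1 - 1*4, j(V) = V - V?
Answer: -2277/5 ≈ -455.40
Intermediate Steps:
j(V) = 0
U(y) = -5 (U(y) = -1 - 4 = -5)
m(Q, h) = 0 (m(Q, h) = 0² = 0)
K(D) = 45 + D (K(D) = 3 + (D + 42) = 3 + (42 + D) = 45 + D)
b(q) = ⅖ (b(q) = (0 - 4)/(-5 - 5) = -4/(-10) = -4*(-⅒) = ⅖)
K(-500) - b(-682) = (45 - 500) - 1*⅖ = -455 - ⅖ = -2277/5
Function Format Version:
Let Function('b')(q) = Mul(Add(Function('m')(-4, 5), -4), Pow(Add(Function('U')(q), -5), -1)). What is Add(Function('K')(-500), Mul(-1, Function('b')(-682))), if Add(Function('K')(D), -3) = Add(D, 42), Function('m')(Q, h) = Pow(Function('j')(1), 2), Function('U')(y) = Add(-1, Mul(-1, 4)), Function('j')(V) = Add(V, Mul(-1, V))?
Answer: Rational(-2277, 5) ≈ -455.40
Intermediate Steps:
Function('j')(V) = 0
Function('U')(y) = -5 (Function('U')(y) = Add(-1, -4) = -5)
Function('m')(Q, h) = 0 (Function('m')(Q, h) = Pow(0, 2) = 0)
Function('K')(D) = Add(45, D) (Function('K')(D) = Add(3, Add(D, 42)) = Add(3, Add(42, D)) = Add(45, D))
Function('b')(q) = Rational(2, 5) (Function('b')(q) = Mul(Add(0, -4), Pow(Add(-5, -5), -1)) = Mul(-4, Pow(-10, -1)) = Mul(-4, Rational(-1, 10)) = Rational(2, 5))
Add(Function('K')(-500), Mul(-1, Function('b')(-682))) = Add(Add(45, -500), Mul(-1, Rational(2, 5))) = Add(-455, Rational(-2, 5)) = Rational(-2277, 5)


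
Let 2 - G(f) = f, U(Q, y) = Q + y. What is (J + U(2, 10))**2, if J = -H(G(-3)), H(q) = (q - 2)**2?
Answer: 9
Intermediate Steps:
G(f) = 2 - f
H(q) = (-2 + q)**2
J = -9 (J = -(-2 + (2 - 1*(-3)))**2 = -(-2 + (2 + 3))**2 = -(-2 + 5)**2 = -1*3**2 = -1*9 = -9)
(J + U(2, 10))**2 = (-9 + (2 + 10))**2 = (-9 + 12)**2 = 3**2 = 9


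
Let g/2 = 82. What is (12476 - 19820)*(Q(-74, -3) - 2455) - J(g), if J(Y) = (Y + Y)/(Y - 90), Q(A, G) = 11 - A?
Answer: 643995196/37 ≈ 1.7405e+7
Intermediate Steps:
g = 164 (g = 2*82 = 164)
J(Y) = 2*Y/(-90 + Y) (J(Y) = (2*Y)/(-90 + Y) = 2*Y/(-90 + Y))
(12476 - 19820)*(Q(-74, -3) - 2455) - J(g) = (12476 - 19820)*((11 - 1*(-74)) - 2455) - 2*164/(-90 + 164) = -7344*((11 + 74) - 2455) - 2*164/74 = -7344*(85 - 2455) - 2*164/74 = -7344*(-2370) - 1*164/37 = 17405280 - 164/37 = 643995196/37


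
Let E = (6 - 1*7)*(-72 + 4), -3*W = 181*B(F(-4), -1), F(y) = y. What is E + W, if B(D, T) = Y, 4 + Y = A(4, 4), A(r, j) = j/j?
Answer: 249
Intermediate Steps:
A(r, j) = 1
Y = -3 (Y = -4 + 1 = -3)
B(D, T) = -3
W = 181 (W = -181*(-3)/3 = -⅓*(-543) = 181)
E = 68 (E = (6 - 7)*(-68) = -1*(-68) = 68)
E + W = 68 + 181 = 249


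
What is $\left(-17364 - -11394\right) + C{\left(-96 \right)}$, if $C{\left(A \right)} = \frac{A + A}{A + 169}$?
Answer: $- \frac{436002}{73} \approx -5972.6$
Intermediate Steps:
$C{\left(A \right)} = \frac{2 A}{169 + A}$
$\left(-17364 - -11394\right) + C{\left(-96 \right)} = \left(-17364 - -11394\right) + 2 \left(-96\right) \frac{1}{169 - 96} = \left(-17364 + 11394\right) + 2 \left(-96\right) \frac{1}{73} = -5970 + 2 \left(-96\right) \frac{1}{73} = -5970 - \frac{192}{73} = - \frac{436002}{73}$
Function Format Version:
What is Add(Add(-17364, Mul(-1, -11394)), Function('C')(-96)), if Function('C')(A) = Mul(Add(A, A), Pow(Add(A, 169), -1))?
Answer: Rational(-436002, 73) ≈ -5972.6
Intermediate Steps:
Function('C')(A) = Mul(2, A, Pow(Add(169, A), -1)) (Function('C')(A) = Mul(Mul(2, A), Pow(Add(169, A), -1)) = Mul(2, A, Pow(Add(169, A), -1)))
Add(Add(-17364, Mul(-1, -11394)), Function('C')(-96)) = Add(Add(-17364, Mul(-1, -11394)), Mul(2, -96, Pow(Add(169, -96), -1))) = Add(Add(-17364, 11394), Mul(2, -96, Pow(73, -1))) = Add(-5970, Mul(2, -96, Rational(1, 73))) = Add(-5970, Rational(-192, 73)) = Rational(-436002, 73)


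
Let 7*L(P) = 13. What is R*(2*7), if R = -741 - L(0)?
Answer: -10400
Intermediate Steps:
L(P) = 13/7 (L(P) = (⅐)*13 = 13/7)
R = -5200/7 (R = -741 - 1*13/7 = -741 - 13/7 = -5200/7 ≈ -742.86)
R*(2*7) = -10400*7/7 = -5200/7*14 = -10400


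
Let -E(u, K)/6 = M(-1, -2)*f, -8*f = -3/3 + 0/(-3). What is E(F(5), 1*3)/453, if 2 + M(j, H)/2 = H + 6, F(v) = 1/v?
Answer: -1/151 ≈ -0.0066225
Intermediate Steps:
M(j, H) = 8 + 2*H (M(j, H) = -4 + 2*(H + 6) = -4 + 2*(6 + H) = -4 + (12 + 2*H) = 8 + 2*H)
f = 1/8 (f = -(-3/3 + 0/(-3))/8 = -(-3*1/3 + 0*(-1/3))/8 = -(-1 + 0)/8 = -1/8*(-1) = 1/8 ≈ 0.12500)
E(u, K) = -3 (E(u, K) = -6*(8 + 2*(-2))/8 = -6*(8 - 4)/8 = -24/8 = -6*1/2 = -3)
E(F(5), 1*3)/453 = -3/453 = -3*1/453 = -1/151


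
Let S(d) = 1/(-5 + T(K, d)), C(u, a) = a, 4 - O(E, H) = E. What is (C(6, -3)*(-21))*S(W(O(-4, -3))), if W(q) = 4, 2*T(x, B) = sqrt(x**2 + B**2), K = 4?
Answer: -315/17 - 126*sqrt(2)/17 ≈ -29.011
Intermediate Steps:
O(E, H) = 4 - E
T(x, B) = sqrt(B**2 + x**2)/2 (T(x, B) = sqrt(x**2 + B**2)/2 = sqrt(B**2 + x**2)/2)
S(d) = 1/(-5 + sqrt(16 + d**2)/2) (S(d) = 1/(-5 + sqrt(d**2 + 4**2)/2) = 1/(-5 + sqrt(d**2 + 16)/2) = 1/(-5 + sqrt(16 + d**2)/2))
(C(6, -3)*(-21))*S(W(O(-4, -3))) = (-3*(-21))*(2/(-10 + sqrt(16 + 4**2))) = 63*(2/(-10 + sqrt(16 + 16))) = 63*(2/(-10 + sqrt(32))) = 63*(2/(-10 + 4*sqrt(2))) = 126/(-10 + 4*sqrt(2))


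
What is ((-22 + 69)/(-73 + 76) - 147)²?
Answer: 155236/9 ≈ 17248.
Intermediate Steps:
((-22 + 69)/(-73 + 76) - 147)² = (47/3 - 147)² = (-394/3)² = 155236/9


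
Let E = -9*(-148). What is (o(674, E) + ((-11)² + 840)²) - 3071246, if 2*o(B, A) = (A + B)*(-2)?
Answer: -2149731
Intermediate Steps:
E = 1332
o(B, A) = -A - B (o(B, A) = ((A + B)*(-2))/2 = (-2*A - 2*B)/2 = -A - B)
(o(674, E) + ((-11)² + 840)²) - 3071246 = ((-1*1332 - 1*674) + ((-11)² + 840)²) - 3071246 = ((-1332 - 674) + (121 + 840)²) - 3071246 = (-2006 + 961²) - 3071246 = (-2006 + 923521) - 3071246 = 921515 - 3071246 = -2149731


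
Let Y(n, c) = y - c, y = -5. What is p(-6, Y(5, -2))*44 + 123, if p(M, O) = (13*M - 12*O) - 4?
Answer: -1901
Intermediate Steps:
Y(n, c) = -5 - c
p(M, O) = -4 - 12*O + 13*M (p(M, O) = (-12*O + 13*M) - 4 = -4 - 12*O + 13*M)
p(-6, Y(5, -2))*44 + 123 = (-4 - 12*(-5 - 1*(-2)) + 13*(-6))*44 + 123 = (-4 - 12*(-5 + 2) - 78)*44 + 123 = (-4 - 12*(-3) - 78)*44 + 123 = (-4 + 36 - 78)*44 + 123 = -46*44 + 123 = -2024 + 123 = -1901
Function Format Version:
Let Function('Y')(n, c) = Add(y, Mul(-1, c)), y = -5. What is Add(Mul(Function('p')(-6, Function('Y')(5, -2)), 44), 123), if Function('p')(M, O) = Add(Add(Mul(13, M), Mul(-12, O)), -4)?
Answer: -1901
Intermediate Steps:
Function('Y')(n, c) = Add(-5, Mul(-1, c))
Function('p')(M, O) = Add(-4, Mul(-12, O), Mul(13, M)) (Function('p')(M, O) = Add(Add(Mul(-12, O), Mul(13, M)), -4) = Add(-4, Mul(-12, O), Mul(13, M)))
Add(Mul(Function('p')(-6, Function('Y')(5, -2)), 44), 123) = Add(Mul(Add(-4, Mul(-12, Add(-5, Mul(-1, -2))), Mul(13, -6)), 44), 123) = Add(Mul(Add(-4, Mul(-12, Add(-5, 2)), -78), 44), 123) = Add(Mul(Add(-4, Mul(-12, -3), -78), 44), 123) = Add(Mul(Add(-4, 36, -78), 44), 123) = Add(Mul(-46, 44), 123) = Add(-2024, 123) = -1901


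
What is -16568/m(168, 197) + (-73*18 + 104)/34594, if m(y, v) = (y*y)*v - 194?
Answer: -1825168383/48085089199 ≈ -0.037957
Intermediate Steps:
m(y, v) = -194 + v*y**2 (m(y, v) = y**2*v - 194 = v*y**2 - 194 = -194 + v*y**2)
-16568/m(168, 197) + (-73*18 + 104)/34594 = -16568/(-194 + 197*168**2) + (-73*18 + 104)/34594 = -16568/(-194 + 197*28224) + (-1314 + 104)*(1/34594) = -16568/(-194 + 5560128) - 1210*1/34594 = -16568/5559934 - 605/17297 = -16568*1/5559934 - 605/17297 = -8284/2779967 - 605/17297 = -1825168383/48085089199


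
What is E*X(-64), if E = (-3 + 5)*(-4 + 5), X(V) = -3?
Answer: -6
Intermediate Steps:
E = 2 (E = 2*1 = 2)
E*X(-64) = 2*(-3) = -6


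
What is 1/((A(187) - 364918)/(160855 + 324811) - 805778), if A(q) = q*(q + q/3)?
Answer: -728499/587008944661 ≈ -1.2410e-6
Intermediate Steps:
A(q) = 4*q²/3 (A(q) = q*(q + q*(⅓)) = q*(q + q/3) = q*(4*q/3) = 4*q²/3)
1/((A(187) - 364918)/(160855 + 324811) - 805778) = 1/(((4/3)*187² - 364918)/(160855 + 324811) - 805778) = 1/(((4/3)*34969 - 364918)/485666 - 805778) = 1/((139876/3 - 364918)*(1/485666) - 805778) = 1/(-954878/3*1/485666 - 805778) = 1/(-477439/728499 - 805778) = 1/(-587008944661/728499) = -728499/587008944661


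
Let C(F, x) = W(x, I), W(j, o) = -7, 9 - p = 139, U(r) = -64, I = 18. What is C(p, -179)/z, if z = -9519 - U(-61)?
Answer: 7/9455 ≈ 0.00074035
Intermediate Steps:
p = -130 (p = 9 - 1*139 = 9 - 139 = -130)
C(F, x) = -7
z = -9455 (z = -9519 - 1*(-64) = -9519 + 64 = -9455)
C(p, -179)/z = -7/(-9455) = -7*(-1/9455) = 7/9455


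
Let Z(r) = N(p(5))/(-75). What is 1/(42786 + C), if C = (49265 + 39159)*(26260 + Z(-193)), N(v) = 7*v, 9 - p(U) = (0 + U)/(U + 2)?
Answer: 75/174149148358 ≈ 4.3067e-10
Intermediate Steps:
p(U) = 9 - U/(2 + U) (p(U) = 9 - (0 + U)/(U + 2) = 9 - U/(2 + U))
Z(r) = -58/75 (Z(r) = (7*(2*(9 + 4*5)/(2 + 5)))/(-75) = (7*(2*(9 + 20)/7))*(-1/75) = (7*(2*(1/7)*29))*(-1/75) = (7*(58/7))*(-1/75) = 58*(-1/75) = -58/75)
C = 174145939408/75 (C = (49265 + 39159)*(26260 - 58/75) = 88424*(1969442/75) = 174145939408/75 ≈ 2.3219e+9)
1/(42786 + C) = 1/(42786 + 174145939408/75) = 1/(174149148358/75) = 75/174149148358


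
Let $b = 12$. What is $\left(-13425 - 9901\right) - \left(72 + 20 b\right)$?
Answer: $-23638$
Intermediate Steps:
$\left(-13425 - 9901\right) - \left(72 + 20 b\right) = \left(-13425 - 9901\right) - 312 = -23326 - 312 = -23638$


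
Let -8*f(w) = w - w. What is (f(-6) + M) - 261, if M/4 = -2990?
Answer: -12221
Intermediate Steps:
M = -11960 (M = 4*(-2990) = -11960)
f(w) = 0 (f(w) = -(w - w)/8 = -⅛*0 = 0)
(f(-6) + M) - 261 = (0 - 11960) - 261 = -11960 - 261 = -12221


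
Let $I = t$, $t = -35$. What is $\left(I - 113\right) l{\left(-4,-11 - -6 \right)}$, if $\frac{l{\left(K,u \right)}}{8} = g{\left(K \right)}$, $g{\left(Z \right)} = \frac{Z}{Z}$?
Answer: $-1184$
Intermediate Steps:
$g{\left(Z \right)} = 1$
$I = -35$
$l{\left(K,u \right)} = 8$ ($l{\left(K,u \right)} = 8 \cdot 1 = 8$)
$\left(I - 113\right) l{\left(-4,-11 - -6 \right)} = \left(-35 - 113\right) 8 = \left(-148\right) 8 = -1184$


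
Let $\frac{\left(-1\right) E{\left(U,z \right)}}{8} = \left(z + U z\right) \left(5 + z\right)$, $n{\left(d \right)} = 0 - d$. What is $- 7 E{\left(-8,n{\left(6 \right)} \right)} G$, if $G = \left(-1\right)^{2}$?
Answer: $-2352$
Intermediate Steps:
$n{\left(d \right)} = - d$
$E{\left(U,z \right)} = - 8 \left(5 + z\right) \left(z + U z\right)$ ($E{\left(U,z \right)} = - 8 \left(z + U z\right) \left(5 + z\right) = - 8 \left(5 + z\right) \left(z + U z\right)$)
$G = 1$
$- 7 E{\left(-8,n{\left(6 \right)} \right)} G = - 7 \left(- 8 \left(\left(-1\right) 6\right) \left(5 - 6 + 5 \left(-8\right) - 8 \left(\left(-1\right) 6\right)\right)\right) 1 = - 7 \left(\left(-8\right) \left(-6\right) \left(5 - 6 - 40 - -48\right)\right) 1 = - 7 \left(\left(-8\right) \left(-6\right) \left(5 - 6 - 40 + 48\right)\right) 1 = - 7 \left(\left(-8\right) \left(-6\right) 7\right) 1 = \left(-7\right) 336 \cdot 1 = \left(-2352\right) 1 = -2352$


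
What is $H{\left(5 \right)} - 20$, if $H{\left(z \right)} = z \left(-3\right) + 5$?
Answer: $-30$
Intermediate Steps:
$H{\left(z \right)} = 5 - 3 z$ ($H{\left(z \right)} = - 3 z + 5 = 5 - 3 z$)
$H{\left(5 \right)} - 20 = \left(5 - 15\right) - 20 = -10 - 20 = -30$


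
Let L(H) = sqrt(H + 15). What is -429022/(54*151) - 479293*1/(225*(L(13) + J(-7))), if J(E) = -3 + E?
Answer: 59502583/244620 + 479293*sqrt(7)/8100 ≈ 399.80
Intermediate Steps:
L(H) = sqrt(15 + H)
-429022/(54*151) - 479293*1/(225*(L(13) + J(-7))) = -429022/(54*151) - 479293*1/(225*(sqrt(15 + 13) + (-3 - 7))) = -429022/8154 - 479293*1/(225*(sqrt(28) - 10)) = -429022*1/8154 - 479293*1/(225*(2*sqrt(7) - 10)) = -214511/4077 - 479293*1/(225*(-10 + 2*sqrt(7))) = -214511/4077 - 479293/(-2250 + 450*sqrt(7))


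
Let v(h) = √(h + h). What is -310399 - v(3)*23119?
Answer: -310399 - 23119*√6 ≈ -3.6703e+5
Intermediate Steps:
v(h) = √2*√h (v(h) = √(2*h) = √2*√h)
-310399 - v(3)*23119 = -310399 - √2*√3*23119 = -310399 - √6*23119 = -310399 - 23119*√6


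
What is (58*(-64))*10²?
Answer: -371200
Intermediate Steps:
(58*(-64))*10² = -3712*100 = -371200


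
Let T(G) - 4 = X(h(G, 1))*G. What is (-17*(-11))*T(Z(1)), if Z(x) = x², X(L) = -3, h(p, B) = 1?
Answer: 187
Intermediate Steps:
T(G) = 4 - 3*G
(-17*(-11))*T(Z(1)) = (-17*(-11))*(4 - 3*1²) = 187*(4 - 3*1) = 187*(4 - 3) = 187*1 = 187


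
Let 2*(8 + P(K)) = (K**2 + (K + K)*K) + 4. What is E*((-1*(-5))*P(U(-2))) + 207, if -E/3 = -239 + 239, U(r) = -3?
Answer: 207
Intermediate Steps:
P(K) = -6 + 3*K**2/2 (P(K) = -8 + ((K**2 + (K + K)*K) + 4)/2 = -8 + ((K**2 + (2*K)*K) + 4)/2 = -8 + ((K**2 + 2*K**2) + 4)/2 = -8 + (3*K**2 + 4)/2 = -8 + (4 + 3*K**2)/2 = -8 + (2 + 3*K**2/2) = -6 + 3*K**2/2)
E = 0 (E = -3*(-239 + 239) = -3*0 = 0)
E*((-1*(-5))*P(U(-2))) + 207 = 0*((-1*(-5))*(-6 + (3/2)*(-3)**2)) + 207 = 0*(5*(-6 + (3/2)*9)) + 207 = 0*(5*(-6 + 27/2)) + 207 = 0*(5*(15/2)) + 207 = 0*(75/2) + 207 = 0 + 207 = 207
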